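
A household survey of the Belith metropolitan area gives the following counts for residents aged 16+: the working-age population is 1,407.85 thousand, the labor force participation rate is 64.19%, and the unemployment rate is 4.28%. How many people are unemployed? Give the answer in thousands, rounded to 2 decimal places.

Labor force = 0.6419 × 1,407.85 = 903.70 thousand.
Unemployed = 0.0428 × 903.70 ≈ 38.68 thousand.

About 38.68 thousand are unemployed.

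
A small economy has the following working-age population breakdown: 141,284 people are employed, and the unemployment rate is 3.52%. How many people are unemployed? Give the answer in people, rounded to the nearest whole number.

About 5,155 are unemployed.

Let U be the number unemployed. The labor force is E + U, and U/(E+U) = 0.0352.
So U = 0.0352 × 141,284 / (1 − 0.0352) = 4973.20 / 0.9648 ≈ 5,155.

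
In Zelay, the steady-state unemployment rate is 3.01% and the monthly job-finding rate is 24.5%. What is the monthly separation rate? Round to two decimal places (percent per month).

From u* = s/(s+f): s = u·f/(1−u).
s = 0.0301 × 24.5 / (1 − 0.0301) = 0.7374 / 0.9699 ≈ 0.76% per month.

Separation rate ≈ 0.76% per month.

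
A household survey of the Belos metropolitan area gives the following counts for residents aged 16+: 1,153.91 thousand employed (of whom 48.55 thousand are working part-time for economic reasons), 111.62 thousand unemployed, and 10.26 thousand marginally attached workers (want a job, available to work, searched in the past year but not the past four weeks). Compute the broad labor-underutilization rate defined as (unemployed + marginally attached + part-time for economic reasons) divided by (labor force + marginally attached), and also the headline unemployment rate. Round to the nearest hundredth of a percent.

Broad underutilization rate ≈ 13.36%; headline unemployment rate ≈ 8.82%.

Labor force = 1,153.91 + 111.62 = 1,265.53 thousand.
Numerator = 111.62 + 10.26 + 48.55 = 170.43 thousand.
Denominator = 1,265.53 + 10.26 = 1,275.79 thousand.
Broad rate = 170.43 / 1,275.79 = 13.36%.
Headline unemployment rate = 111.62 / 1,265.53 = 8.82%.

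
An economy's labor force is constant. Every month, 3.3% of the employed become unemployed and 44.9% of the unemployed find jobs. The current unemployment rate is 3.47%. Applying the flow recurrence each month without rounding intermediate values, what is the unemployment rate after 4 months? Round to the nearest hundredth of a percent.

Unemployment rate after four months ≈ 6.60%.

With a fixed labor force, u_{t+1} = u_t + s·(1−u_t) − f·u_t = u_t·(1−s−f) + s.
Here 1−s−f = 0.518 and s = 0.033.
u_1 = 0.034700 × 0.518 + 0.033 = 0.050975.
u_2 = 0.050975 × 0.518 + 0.033 = 0.059405.
u_3 = 0.059405 × 0.518 + 0.033 = 0.063772.
u_4 = 0.063772 × 0.518 + 0.033 = 0.066034.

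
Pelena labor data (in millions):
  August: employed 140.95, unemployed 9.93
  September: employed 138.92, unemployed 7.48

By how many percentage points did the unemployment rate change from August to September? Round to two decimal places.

The unemployment rate changed by −1.47 percentage points.

August: labor force = 140.95 + 9.93 = 150.88; u = 9.93/150.88 = 6.58%.
September: labor force = 138.92 + 7.48 = 146.40; u = 7.48/146.40 = 5.11%.
Change = 5.11% − 6.58% = −1.47 pp.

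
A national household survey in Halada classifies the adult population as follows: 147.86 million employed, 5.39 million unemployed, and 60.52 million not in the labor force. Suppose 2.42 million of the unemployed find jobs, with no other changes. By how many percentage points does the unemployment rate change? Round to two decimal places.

The unemployment rate changes by −1.58 percentage points.

Initially, labor force = 147.86 + 5.39 = 153.25 million, so u = 5.39/153.25 = 3.52%.
After the change, unemployed falls and employed rises by 2.42; labor force unchanged → E = 150.28, U = 2.97, labor force = 153.25 million.
New unemployment rate = 2.97 / 153.25 = 1.94%.
Change = 1.94% − 3.52% = −1.58 percentage points.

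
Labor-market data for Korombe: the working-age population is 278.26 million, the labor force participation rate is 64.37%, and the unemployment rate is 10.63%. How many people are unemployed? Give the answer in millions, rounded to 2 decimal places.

About 19.04 million are unemployed.

Labor force = 0.6437 × 278.26 = 179.12 million.
Unemployed = 0.1063 × 179.12 ≈ 19.04 million.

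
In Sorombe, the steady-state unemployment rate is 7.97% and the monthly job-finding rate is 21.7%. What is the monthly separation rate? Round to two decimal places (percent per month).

From u* = s/(s+f): s = u·f/(1−u).
s = 0.0797 × 21.7 / (1 − 0.0797) = 1.7295 / 0.9203 ≈ 1.88% per month.

Separation rate ≈ 1.88% per month.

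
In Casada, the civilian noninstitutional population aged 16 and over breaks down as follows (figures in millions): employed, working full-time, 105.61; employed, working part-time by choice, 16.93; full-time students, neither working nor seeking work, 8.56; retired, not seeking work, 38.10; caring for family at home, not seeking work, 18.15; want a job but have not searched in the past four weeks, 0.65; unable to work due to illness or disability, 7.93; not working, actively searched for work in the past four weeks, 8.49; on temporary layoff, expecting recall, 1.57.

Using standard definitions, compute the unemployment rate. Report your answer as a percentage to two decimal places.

Employed = 105.61 + 16.93 = 122.54 million.
Unemployed = 8.49 + 1.57 = 10.06 million (jobless and actively searching, or on temporary layoff).
Labor force = 122.54 + 10.06 = 132.60 million.
Unemployment rate = 10.06 / 132.60 = 7.59%.

Unemployment rate ≈ 7.59%.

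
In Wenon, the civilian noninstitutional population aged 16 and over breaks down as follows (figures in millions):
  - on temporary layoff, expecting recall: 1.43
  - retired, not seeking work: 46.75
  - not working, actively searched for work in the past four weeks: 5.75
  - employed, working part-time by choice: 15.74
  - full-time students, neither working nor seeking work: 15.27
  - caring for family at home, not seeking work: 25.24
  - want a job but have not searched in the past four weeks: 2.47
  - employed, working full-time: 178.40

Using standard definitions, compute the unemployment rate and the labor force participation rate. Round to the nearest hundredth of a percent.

Unemployment rate ≈ 3.57%; labor force participation rate ≈ 69.17%.

Employed = 15.74 + 178.40 = 194.14 million.
Unemployed = 1.43 + 5.75 = 7.18 million (jobless and actively searching, or on temporary layoff).
Labor force = 194.14 + 7.18 = 201.32 million.
Not in labor force = 46.75 + 15.27 + 25.24 + 2.47 = 89.73 million (those not working and not actively searching are outside the labor force — including those who want a job but have given up searching).
Civilian working-age population = 201.32 + 89.73 = 291.05 million.
Unemployment rate = 7.18 / 201.32 = 3.57%.
Labor force participation rate = 201.32 / 291.05 = 69.17%.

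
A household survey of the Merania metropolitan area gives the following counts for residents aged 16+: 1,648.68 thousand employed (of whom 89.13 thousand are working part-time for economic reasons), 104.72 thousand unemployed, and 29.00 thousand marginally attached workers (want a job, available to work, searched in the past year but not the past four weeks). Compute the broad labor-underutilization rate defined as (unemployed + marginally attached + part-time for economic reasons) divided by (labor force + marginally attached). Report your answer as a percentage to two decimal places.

Broad underutilization rate ≈ 12.50%.

Labor force = 1,648.68 + 104.72 = 1,753.40 thousand.
Numerator = 104.72 + 29.00 + 89.13 = 222.85 thousand.
Denominator = 1,753.40 + 29.00 = 1,782.40 thousand.
Broad rate = 222.85 / 1,782.40 = 12.50%.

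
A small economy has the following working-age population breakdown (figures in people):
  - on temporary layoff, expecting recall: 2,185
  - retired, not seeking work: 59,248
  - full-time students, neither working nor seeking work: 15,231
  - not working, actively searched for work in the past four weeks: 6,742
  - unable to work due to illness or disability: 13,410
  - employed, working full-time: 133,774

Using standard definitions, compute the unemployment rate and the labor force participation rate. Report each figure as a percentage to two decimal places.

Unemployment rate ≈ 6.26%; labor force participation rate ≈ 61.89%.

Employed = 133,774.
Unemployed = 2,185 + 6,742 = 8,927 (jobless and actively searching, or on temporary layoff).
Labor force = 133,774 + 8,927 = 142,701.
Not in labor force = 59,248 + 15,231 + 13,410 = 87,889 (those not working and not actively searching are outside the labor force).
Civilian working-age population = 142,701 + 87,889 = 230,590.
Unemployment rate = 8,927 / 142,701 = 6.26%.
Labor force participation rate = 142,701 / 230,590 = 61.89%.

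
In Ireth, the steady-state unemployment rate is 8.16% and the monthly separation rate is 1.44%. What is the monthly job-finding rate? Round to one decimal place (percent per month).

From u* = s/(s+f): f = s·(1−u)/u.
f = 1.44 × (1 − 0.0816) / 0.0816 = 1.3225 / 0.0816 ≈ 16.2% per month.

Job-finding rate ≈ 16.2% per month.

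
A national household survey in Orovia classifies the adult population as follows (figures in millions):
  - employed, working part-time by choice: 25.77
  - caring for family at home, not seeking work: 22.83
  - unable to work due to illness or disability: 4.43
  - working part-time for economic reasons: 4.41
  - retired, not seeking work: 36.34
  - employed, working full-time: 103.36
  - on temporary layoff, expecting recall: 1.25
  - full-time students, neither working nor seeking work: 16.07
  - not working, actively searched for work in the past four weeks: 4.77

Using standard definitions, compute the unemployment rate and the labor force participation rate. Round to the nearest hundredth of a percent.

Unemployment rate ≈ 4.31%; labor force participation rate ≈ 63.66%.

Employed = 25.77 + 4.41 + 103.36 = 133.54 million (anyone who worked, including part-time for economic reasons, counts as employed).
Unemployed = 1.25 + 4.77 = 6.02 million (jobless and actively searching, or on temporary layoff).
Labor force = 133.54 + 6.02 = 139.56 million.
Not in labor force = 22.83 + 4.43 + 36.34 + 16.07 = 79.67 million (those not working and not actively searching are outside the labor force).
Civilian working-age population = 139.56 + 79.67 = 219.23 million.
Unemployment rate = 6.02 / 139.56 = 4.31%.
Labor force participation rate = 139.56 / 219.23 = 63.66%.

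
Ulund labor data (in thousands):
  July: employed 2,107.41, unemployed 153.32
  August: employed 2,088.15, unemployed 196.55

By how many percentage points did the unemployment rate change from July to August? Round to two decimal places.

July: labor force = 2,107.41 + 153.32 = 2,260.73; u = 153.32/2,260.73 = 6.78%.
August: labor force = 2,088.15 + 196.55 = 2,284.70; u = 196.55/2,284.70 = 8.60%.
Change = 8.60% − 6.78% = +1.82 pp.

The unemployment rate changed by +1.82 percentage points.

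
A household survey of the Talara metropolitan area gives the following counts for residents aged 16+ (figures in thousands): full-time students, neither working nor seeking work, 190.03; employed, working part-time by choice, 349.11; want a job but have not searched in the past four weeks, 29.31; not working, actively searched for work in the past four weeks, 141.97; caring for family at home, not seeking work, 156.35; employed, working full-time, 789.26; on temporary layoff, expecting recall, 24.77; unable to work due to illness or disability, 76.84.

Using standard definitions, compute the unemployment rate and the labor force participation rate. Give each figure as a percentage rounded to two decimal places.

Unemployment rate ≈ 12.78%; labor force participation rate ≈ 74.25%.

Employed = 349.11 + 789.26 = 1,138.37 thousand.
Unemployed = 141.97 + 24.77 = 166.74 thousand (jobless and actively searching, or on temporary layoff).
Labor force = 1,138.37 + 166.74 = 1,305.11 thousand.
Not in labor force = 190.03 + 29.31 + 156.35 + 76.84 = 452.53 thousand (those not working and not actively searching are outside the labor force — including those who want a job but have given up searching).
Civilian working-age population = 1,305.11 + 452.53 = 1,757.64 thousand.
Unemployment rate = 166.74 / 1,305.11 = 12.78%.
Labor force participation rate = 1,305.11 / 1,757.64 = 74.25%.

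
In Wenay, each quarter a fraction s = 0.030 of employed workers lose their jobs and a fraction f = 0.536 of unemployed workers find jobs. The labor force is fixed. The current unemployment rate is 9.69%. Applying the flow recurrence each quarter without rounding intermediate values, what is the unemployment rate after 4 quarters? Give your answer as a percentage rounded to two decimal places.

With a fixed labor force, u_{t+1} = u_t + s·(1−u_t) − f·u_t = u_t·(1−s−f) + s.
Here 1−s−f = 0.434 and s = 0.030.
u_1 = 0.096900 × 0.434 + 0.030 = 0.072055.
u_2 = 0.072055 × 0.434 + 0.030 = 0.061272.
u_3 = 0.061272 × 0.434 + 0.030 = 0.056592.
u_4 = 0.056592 × 0.434 + 0.030 = 0.054561.

Unemployment rate after four quarters ≈ 5.46%.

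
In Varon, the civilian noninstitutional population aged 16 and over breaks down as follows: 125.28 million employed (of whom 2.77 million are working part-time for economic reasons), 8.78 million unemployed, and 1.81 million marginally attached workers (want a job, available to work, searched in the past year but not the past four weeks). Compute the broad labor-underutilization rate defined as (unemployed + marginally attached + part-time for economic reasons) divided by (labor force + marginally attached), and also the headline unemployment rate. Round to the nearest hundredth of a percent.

Broad underutilization rate ≈ 9.83%; headline unemployment rate ≈ 6.55%.

Labor force = 125.28 + 8.78 = 134.06 million.
Numerator = 8.78 + 1.81 + 2.77 = 13.36 million.
Denominator = 134.06 + 1.81 = 135.87 million.
Broad rate = 13.36 / 135.87 = 9.83%.
Headline unemployment rate = 8.78 / 134.06 = 6.55%.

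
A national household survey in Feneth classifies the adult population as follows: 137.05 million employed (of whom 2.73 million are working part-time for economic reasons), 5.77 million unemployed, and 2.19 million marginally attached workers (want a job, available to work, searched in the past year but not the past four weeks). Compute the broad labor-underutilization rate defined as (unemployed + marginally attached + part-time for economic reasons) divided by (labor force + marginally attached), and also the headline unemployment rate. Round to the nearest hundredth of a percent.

Broad underutilization rate ≈ 7.37%; headline unemployment rate ≈ 4.04%.

Labor force = 137.05 + 5.77 = 142.82 million.
Numerator = 5.77 + 2.19 + 2.73 = 10.69 million.
Denominator = 142.82 + 2.19 = 145.01 million.
Broad rate = 10.69 / 145.01 = 7.37%.
Headline unemployment rate = 5.77 / 142.82 = 4.04%.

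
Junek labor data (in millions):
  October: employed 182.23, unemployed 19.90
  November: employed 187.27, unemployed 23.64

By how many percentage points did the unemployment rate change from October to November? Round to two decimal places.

October: labor force = 182.23 + 19.90 = 202.13; u = 19.90/202.13 = 9.85%.
November: labor force = 187.27 + 23.64 = 210.91; u = 23.64/210.91 = 11.21%.
Change = 11.21% − 9.85% = +1.36 pp.

The unemployment rate changed by +1.36 percentage points.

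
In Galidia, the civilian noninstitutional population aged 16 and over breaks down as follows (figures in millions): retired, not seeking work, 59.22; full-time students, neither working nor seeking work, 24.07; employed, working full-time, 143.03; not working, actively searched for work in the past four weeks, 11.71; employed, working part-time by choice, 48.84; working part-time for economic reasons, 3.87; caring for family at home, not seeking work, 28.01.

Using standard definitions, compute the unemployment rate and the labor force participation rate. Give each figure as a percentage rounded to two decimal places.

Employed = 143.03 + 48.84 + 3.87 = 195.74 million (anyone who worked, including part-time for economic reasons, counts as employed).
Unemployed = 11.71 million.
Labor force = 195.74 + 11.71 = 207.45 million.
Not in labor force = 59.22 + 24.07 + 28.01 = 111.30 million (those not working and not actively searching are outside the labor force).
Civilian working-age population = 207.45 + 111.30 = 318.75 million.
Unemployment rate = 11.71 / 207.45 = 5.64%.
Labor force participation rate = 207.45 / 318.75 = 65.08%.

Unemployment rate ≈ 5.64%; labor force participation rate ≈ 65.08%.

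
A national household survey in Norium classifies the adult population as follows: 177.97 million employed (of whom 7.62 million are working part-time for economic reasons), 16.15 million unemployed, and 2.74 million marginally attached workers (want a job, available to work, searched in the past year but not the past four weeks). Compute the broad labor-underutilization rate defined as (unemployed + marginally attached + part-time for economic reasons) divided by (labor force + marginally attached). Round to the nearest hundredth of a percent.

Labor force = 177.97 + 16.15 = 194.12 million.
Numerator = 16.15 + 2.74 + 7.62 = 26.51 million.
Denominator = 194.12 + 2.74 = 196.86 million.
Broad rate = 26.51 / 196.86 = 13.47%.

Broad underutilization rate ≈ 13.47%.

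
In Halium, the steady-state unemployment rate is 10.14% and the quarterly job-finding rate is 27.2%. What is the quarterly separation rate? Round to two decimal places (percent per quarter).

Separation rate ≈ 3.07% per quarter.

From u* = s/(s+f): s = u·f/(1−u).
s = 0.1014 × 27.2 / (1 − 0.1014) = 2.7581 / 0.8986 ≈ 3.07% per quarter.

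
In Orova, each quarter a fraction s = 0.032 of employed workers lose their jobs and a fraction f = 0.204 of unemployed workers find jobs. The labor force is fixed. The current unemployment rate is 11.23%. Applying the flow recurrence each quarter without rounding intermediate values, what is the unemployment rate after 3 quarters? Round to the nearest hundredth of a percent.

With a fixed labor force, u_{t+1} = u_t + s·(1−u_t) − f·u_t = u_t·(1−s−f) + s.
Here 1−s−f = 0.764 and s = 0.032.
u_1 = 0.112300 × 0.764 + 0.032 = 0.117797.
u_2 = 0.117797 × 0.764 + 0.032 = 0.121997.
u_3 = 0.121997 × 0.764 + 0.032 = 0.125206.

Unemployment rate after three quarters ≈ 12.52%.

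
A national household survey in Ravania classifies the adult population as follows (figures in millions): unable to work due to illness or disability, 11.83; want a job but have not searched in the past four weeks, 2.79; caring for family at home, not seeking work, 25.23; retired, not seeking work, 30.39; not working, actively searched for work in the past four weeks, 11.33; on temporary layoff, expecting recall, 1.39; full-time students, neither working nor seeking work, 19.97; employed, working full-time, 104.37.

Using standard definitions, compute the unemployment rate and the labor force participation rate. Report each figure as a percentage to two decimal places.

Unemployment rate ≈ 10.86%; labor force participation rate ≈ 56.48%.

Employed = 104.37 million.
Unemployed = 11.33 + 1.39 = 12.72 million (jobless and actively searching, or on temporary layoff).
Labor force = 104.37 + 12.72 = 117.09 million.
Not in labor force = 11.83 + 2.79 + 25.23 + 30.39 + 19.97 = 90.21 million (those not working and not actively searching are outside the labor force — including those who want a job but have given up searching).
Civilian working-age population = 117.09 + 90.21 = 207.30 million.
Unemployment rate = 12.72 / 117.09 = 10.86%.
Labor force participation rate = 117.09 / 207.30 = 56.48%.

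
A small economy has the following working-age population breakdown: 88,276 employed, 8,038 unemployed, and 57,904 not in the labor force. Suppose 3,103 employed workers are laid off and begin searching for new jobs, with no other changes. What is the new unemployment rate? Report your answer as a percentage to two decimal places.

New unemployment rate ≈ 11.57%.

Initially, labor force = 88,276 + 8,038 = 96,314, so u = 8,038/96,314 = 8.35%.
After the change, employed falls and unemployed rises by 3,103; labor force unchanged → E = 85,173, U = 11,141, labor force = 96,314.
New unemployment rate = 11,141 / 96,314 = 11.57%.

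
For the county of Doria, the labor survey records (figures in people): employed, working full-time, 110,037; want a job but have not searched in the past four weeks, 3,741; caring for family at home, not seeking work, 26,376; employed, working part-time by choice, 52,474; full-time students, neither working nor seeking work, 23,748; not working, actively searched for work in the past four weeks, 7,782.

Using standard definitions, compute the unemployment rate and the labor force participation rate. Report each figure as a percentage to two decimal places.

Employed = 110,037 + 52,474 = 162,511.
Unemployed = 7,782.
Labor force = 162,511 + 7,782 = 170,293.
Not in labor force = 3,741 + 26,376 + 23,748 = 53,865 (those not working and not actively searching are outside the labor force — including those who want a job but have given up searching).
Civilian working-age population = 170,293 + 53,865 = 224,158.
Unemployment rate = 7,782 / 170,293 = 4.57%.
Labor force participation rate = 170,293 / 224,158 = 75.97%.

Unemployment rate ≈ 4.57%; labor force participation rate ≈ 75.97%.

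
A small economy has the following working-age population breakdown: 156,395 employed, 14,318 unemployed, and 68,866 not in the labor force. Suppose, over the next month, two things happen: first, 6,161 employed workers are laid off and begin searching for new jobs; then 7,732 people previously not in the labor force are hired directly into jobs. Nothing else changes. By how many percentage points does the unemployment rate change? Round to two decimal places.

Initially, labor force = 156,395 + 14,318 = 170,713, so u = 14,318/170,713 = 8.39%.
After the first change, employed falls and unemployed rises by 6,161; labor force unchanged → E = 150,234, U = 20,479, labor force = 170,713.
After the second change, employed and labor force both rise by 7,732; unemployed unchanged → E = 157,966, U = 20,479, labor force = 178,445.
New unemployment rate = 20,479 / 178,445 = 11.48%.
Change = 11.48% − 8.39% = +3.09 percentage points.

The unemployment rate changes by +3.09 percentage points.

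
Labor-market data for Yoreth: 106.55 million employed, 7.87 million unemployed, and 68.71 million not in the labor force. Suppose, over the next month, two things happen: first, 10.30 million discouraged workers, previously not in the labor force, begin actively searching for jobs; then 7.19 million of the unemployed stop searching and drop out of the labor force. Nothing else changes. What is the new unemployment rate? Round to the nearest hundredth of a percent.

New unemployment rate ≈ 9.34%.

Initially, labor force = 106.55 + 7.87 = 114.42 million, so u = 7.87/114.42 = 6.88%.
After the first change, unemployed and labor force both rise by 10.30 → E = 106.55, U = 18.17, labor force = 124.72 million.
After the second change, unemployed and labor force both fall by 7.19 → E = 106.55, U = 10.98, labor force = 117.53 million.
New unemployment rate = 10.98 / 117.53 = 9.34%.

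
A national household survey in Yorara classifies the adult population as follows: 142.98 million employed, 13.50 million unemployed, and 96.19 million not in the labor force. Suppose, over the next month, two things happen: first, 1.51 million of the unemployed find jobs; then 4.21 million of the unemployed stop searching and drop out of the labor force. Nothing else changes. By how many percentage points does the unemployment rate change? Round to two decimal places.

Initially, labor force = 142.98 + 13.50 = 156.48 million, so u = 13.50/156.48 = 8.63%.
After the first change, unemployed falls and employed rises by 1.51; labor force unchanged → E = 144.49, U = 11.99, labor force = 156.48 million.
After the second change, unemployed and labor force both fall by 4.21 → E = 144.49, U = 7.78, labor force = 152.27 million.
New unemployment rate = 7.78 / 152.27 = 5.11%.
Change = 5.11% − 8.63% = −3.52 percentage points.

The unemployment rate changes by −3.52 percentage points.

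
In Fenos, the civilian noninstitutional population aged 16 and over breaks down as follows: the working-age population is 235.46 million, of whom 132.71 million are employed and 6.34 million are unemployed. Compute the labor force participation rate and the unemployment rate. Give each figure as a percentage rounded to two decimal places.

Labor force = employed + unemployed = 132.71 + 6.34 = 139.05 million.
Unemployment rate = 6.34 / 139.05 = 4.56%.
Labor force participation rate = 139.05 / 235.46 = 59.05%.

Labor force participation rate ≈ 59.05%; unemployment rate ≈ 4.56%.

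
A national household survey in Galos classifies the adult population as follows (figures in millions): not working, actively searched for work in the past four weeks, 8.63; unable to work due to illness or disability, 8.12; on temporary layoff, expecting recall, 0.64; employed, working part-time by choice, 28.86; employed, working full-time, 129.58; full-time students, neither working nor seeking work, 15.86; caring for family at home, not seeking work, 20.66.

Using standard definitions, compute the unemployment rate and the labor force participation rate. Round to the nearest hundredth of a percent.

Unemployment rate ≈ 5.53%; labor force participation rate ≈ 78.98%.

Employed = 28.86 + 129.58 = 158.44 million.
Unemployed = 8.63 + 0.64 = 9.27 million (jobless and actively searching, or on temporary layoff).
Labor force = 158.44 + 9.27 = 167.71 million.
Not in labor force = 8.12 + 15.86 + 20.66 = 44.64 million (those not working and not actively searching are outside the labor force).
Civilian working-age population = 167.71 + 44.64 = 212.35 million.
Unemployment rate = 9.27 / 167.71 = 5.53%.
Labor force participation rate = 167.71 / 212.35 = 78.98%.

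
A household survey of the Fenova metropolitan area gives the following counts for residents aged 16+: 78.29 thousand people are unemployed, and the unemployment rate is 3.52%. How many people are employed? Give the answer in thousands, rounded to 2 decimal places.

Labor force = U / u = 78.29 / 0.0352 ≈ 2,224.15 thousand.
Employed = labor force − unemployed = 2,224.15 − 78.29 = 2,145.86 thousand.

About 2,145.86 thousand are employed.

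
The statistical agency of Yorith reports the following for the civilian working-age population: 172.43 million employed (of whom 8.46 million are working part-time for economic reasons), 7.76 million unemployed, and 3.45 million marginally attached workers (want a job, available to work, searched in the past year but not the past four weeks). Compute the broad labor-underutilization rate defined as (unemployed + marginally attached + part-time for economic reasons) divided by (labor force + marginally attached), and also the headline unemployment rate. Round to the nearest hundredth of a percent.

Labor force = 172.43 + 7.76 = 180.19 million.
Numerator = 7.76 + 3.45 + 8.46 = 19.67 million.
Denominator = 180.19 + 3.45 = 183.64 million.
Broad rate = 19.67 / 183.64 = 10.71%.
Headline unemployment rate = 7.76 / 180.19 = 4.31%.

Broad underutilization rate ≈ 10.71%; headline unemployment rate ≈ 4.31%.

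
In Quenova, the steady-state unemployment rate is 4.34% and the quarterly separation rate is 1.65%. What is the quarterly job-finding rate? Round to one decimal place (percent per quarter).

Job-finding rate ≈ 36.4% per quarter.

From u* = s/(s+f): f = s·(1−u)/u.
f = 1.65 × (1 − 0.0434) / 0.0434 = 1.5784 / 0.0434 ≈ 36.4% per quarter.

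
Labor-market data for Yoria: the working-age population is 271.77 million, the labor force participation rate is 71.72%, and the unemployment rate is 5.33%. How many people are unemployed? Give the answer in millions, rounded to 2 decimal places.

About 10.39 million are unemployed.

Labor force = 0.7172 × 271.77 = 194.91 million.
Unemployed = 0.0533 × 194.91 ≈ 10.39 million.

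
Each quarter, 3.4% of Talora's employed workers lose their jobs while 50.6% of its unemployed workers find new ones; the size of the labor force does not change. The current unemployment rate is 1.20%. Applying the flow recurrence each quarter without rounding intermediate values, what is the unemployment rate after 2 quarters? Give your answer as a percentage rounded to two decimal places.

Unemployment rate after two quarters ≈ 5.22%.

With a fixed labor force, u_{t+1} = u_t + s·(1−u_t) − f·u_t = u_t·(1−s−f) + s.
Here 1−s−f = 0.460 and s = 0.034.
u_1 = 0.012000 × 0.460 + 0.034 = 0.039520.
u_2 = 0.039520 × 0.460 + 0.034 = 0.052179.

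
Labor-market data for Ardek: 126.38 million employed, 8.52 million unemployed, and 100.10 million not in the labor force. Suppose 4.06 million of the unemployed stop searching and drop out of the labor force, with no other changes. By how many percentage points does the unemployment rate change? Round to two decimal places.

Initially, labor force = 126.38 + 8.52 = 134.90 million, so u = 8.52/134.90 = 6.32%.
After the change, unemployed and labor force both fall by 4.06 → E = 126.38, U = 4.46, labor force = 130.84 million.
New unemployment rate = 4.46 / 130.84 = 3.41%.
Change = 3.41% − 6.32% = −2.91 percentage points.

The unemployment rate changes by −2.91 percentage points.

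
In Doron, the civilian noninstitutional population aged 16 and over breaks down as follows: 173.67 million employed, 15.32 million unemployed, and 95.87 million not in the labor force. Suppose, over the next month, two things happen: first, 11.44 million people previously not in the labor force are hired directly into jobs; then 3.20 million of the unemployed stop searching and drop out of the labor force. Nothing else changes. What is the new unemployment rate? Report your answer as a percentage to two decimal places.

Initially, labor force = 173.67 + 15.32 = 188.99 million, so u = 15.32/188.99 = 8.11%.
After the first change, employed and labor force both rise by 11.44; unemployed unchanged → E = 185.11, U = 15.32, labor force = 200.43 million.
After the second change, unemployed and labor force both fall by 3.20 → E = 185.11, U = 12.12, labor force = 197.23 million.
New unemployment rate = 12.12 / 197.23 = 6.15%.

New unemployment rate ≈ 6.15%.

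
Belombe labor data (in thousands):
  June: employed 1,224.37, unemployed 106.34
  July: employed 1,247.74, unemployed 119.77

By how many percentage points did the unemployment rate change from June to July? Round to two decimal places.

June: labor force = 1,224.37 + 106.34 = 1,330.71; u = 106.34/1,330.71 = 7.99%.
July: labor force = 1,247.74 + 119.77 = 1,367.51; u = 119.77/1,367.51 = 8.76%.
Change = 8.76% − 7.99% = +0.77 pp.

The unemployment rate changed by +0.77 percentage points.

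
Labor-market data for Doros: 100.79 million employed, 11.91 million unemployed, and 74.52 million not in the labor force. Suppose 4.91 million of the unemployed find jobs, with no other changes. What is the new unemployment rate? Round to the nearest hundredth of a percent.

Initially, labor force = 100.79 + 11.91 = 112.70 million, so u = 11.91/112.70 = 10.57%.
After the change, unemployed falls and employed rises by 4.91; labor force unchanged → E = 105.70, U = 7.00, labor force = 112.70 million.
New unemployment rate = 7.00 / 112.70 = 6.21%.

New unemployment rate ≈ 6.21%.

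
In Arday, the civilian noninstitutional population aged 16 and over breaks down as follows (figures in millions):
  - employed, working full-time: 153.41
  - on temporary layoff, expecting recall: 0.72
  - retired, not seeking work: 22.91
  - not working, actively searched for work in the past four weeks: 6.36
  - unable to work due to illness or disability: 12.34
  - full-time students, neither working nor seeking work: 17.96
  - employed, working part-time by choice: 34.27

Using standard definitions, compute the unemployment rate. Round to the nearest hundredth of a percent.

Employed = 153.41 + 34.27 = 187.68 million.
Unemployed = 0.72 + 6.36 = 7.08 million (jobless and actively searching, or on temporary layoff).
Labor force = 187.68 + 7.08 = 194.76 million.
Unemployment rate = 7.08 / 194.76 = 3.64%.

Unemployment rate ≈ 3.64%.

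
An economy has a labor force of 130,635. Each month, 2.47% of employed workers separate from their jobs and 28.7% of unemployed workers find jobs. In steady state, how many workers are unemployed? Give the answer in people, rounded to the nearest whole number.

About 10,352 are unemployed in steady state.

Steady-state unemployment rate u* = s/(s+f) = 2.47/(2.47+28.7) = 0.079243.
Unemployed = u* × labor force = 0.079243 × 130,635 ≈ 10,352.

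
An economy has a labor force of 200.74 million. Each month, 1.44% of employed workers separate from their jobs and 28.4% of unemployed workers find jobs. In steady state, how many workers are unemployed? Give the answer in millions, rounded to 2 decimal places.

Steady-state unemployment rate u* = s/(s+f) = 1.44/(1.44+28.4) = 0.048257.
Unemployed = u* × labor force = 0.048257 × 200.74 ≈ 9.69 million.

About 9.69 million are unemployed in steady state.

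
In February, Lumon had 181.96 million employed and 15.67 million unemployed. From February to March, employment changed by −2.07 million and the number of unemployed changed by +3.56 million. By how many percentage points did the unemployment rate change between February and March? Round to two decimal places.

February: labor force = 181.96 + 15.67 = 197.63; u = 15.67/197.63 = 7.93%.
March: labor force = 179.89 + 19.23 = 199.12; u = 19.23/199.12 = 9.66%.
Change = 9.66% − 7.93% = +1.73 pp.

The unemployment rate changed by +1.73 percentage points.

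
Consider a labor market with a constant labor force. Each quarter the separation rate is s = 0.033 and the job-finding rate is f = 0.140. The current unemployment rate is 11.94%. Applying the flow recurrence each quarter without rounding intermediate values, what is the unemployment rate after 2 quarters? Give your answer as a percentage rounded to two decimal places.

Unemployment rate after two quarters ≈ 14.20%.

With a fixed labor force, u_{t+1} = u_t + s·(1−u_t) − f·u_t = u_t·(1−s−f) + s.
Here 1−s−f = 0.827 and s = 0.033.
u_1 = 0.119400 × 0.827 + 0.033 = 0.131744.
u_2 = 0.131744 × 0.827 + 0.033 = 0.141952.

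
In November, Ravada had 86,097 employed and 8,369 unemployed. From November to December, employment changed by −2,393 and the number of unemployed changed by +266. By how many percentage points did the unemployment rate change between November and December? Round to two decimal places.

November: labor force = 86,097 + 8,369 = 94,466; u = 8,369/94,466 = 8.86%.
December: labor force = 83,704 + 8,635 = 92,339; u = 8,635/92,339 = 9.35%.
Change = 9.35% − 8.86% = +0.49 pp.

The unemployment rate changed by +0.49 percentage points.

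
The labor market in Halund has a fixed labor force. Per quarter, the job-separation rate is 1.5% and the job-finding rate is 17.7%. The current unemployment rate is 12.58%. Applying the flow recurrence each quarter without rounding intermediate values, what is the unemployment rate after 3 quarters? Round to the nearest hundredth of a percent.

With a fixed labor force, u_{t+1} = u_t + s·(1−u_t) − f·u_t = u_t·(1−s−f) + s.
Here 1−s−f = 0.808 and s = 0.015.
u_1 = 0.125800 × 0.808 + 0.015 = 0.116646.
u_2 = 0.116646 × 0.808 + 0.015 = 0.109250.
u_3 = 0.109250 × 0.808 + 0.015 = 0.103274.

Unemployment rate after three quarters ≈ 10.33%.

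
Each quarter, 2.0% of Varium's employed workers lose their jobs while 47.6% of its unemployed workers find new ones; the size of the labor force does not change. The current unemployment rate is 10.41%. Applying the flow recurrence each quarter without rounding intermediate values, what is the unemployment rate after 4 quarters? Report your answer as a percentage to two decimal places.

With a fixed labor force, u_{t+1} = u_t + s·(1−u_t) − f·u_t = u_t·(1−s−f) + s.
Here 1−s−f = 0.504 and s = 0.020.
u_1 = 0.104100 × 0.504 + 0.020 = 0.072466.
u_2 = 0.072466 × 0.504 + 0.020 = 0.056523.
u_3 = 0.056523 × 0.504 + 0.020 = 0.048488.
u_4 = 0.048488 × 0.504 + 0.020 = 0.044438.

Unemployment rate after four quarters ≈ 4.44%.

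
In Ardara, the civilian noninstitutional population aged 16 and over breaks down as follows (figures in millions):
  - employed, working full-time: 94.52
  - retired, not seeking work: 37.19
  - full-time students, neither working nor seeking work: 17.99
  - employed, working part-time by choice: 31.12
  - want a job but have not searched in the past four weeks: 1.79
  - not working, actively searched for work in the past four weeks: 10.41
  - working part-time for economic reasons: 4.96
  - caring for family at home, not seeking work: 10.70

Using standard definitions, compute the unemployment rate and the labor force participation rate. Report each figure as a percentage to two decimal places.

Unemployment rate ≈ 7.38%; labor force participation rate ≈ 67.57%.

Employed = 94.52 + 31.12 + 4.96 = 130.60 million (anyone who worked, including part-time for economic reasons, counts as employed).
Unemployed = 10.41 million.
Labor force = 130.60 + 10.41 = 141.01 million.
Not in labor force = 37.19 + 17.99 + 1.79 + 10.70 = 67.67 million (those not working and not actively searching are outside the labor force — including those who want a job but have given up searching).
Civilian working-age population = 141.01 + 67.67 = 208.68 million.
Unemployment rate = 10.41 / 141.01 = 7.38%.
Labor force participation rate = 141.01 / 208.68 = 67.57%.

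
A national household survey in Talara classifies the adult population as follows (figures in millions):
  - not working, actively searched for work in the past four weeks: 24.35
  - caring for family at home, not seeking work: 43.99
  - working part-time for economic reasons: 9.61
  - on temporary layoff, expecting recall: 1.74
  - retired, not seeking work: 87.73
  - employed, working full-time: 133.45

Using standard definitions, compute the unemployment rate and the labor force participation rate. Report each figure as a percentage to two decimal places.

Unemployment rate ≈ 15.42%; labor force participation rate ≈ 56.22%.

Employed = 9.61 + 133.45 = 143.06 million (anyone who worked, including part-time for economic reasons, counts as employed).
Unemployed = 24.35 + 1.74 = 26.09 million (jobless and actively searching, or on temporary layoff).
Labor force = 143.06 + 26.09 = 169.15 million.
Not in labor force = 43.99 + 87.73 = 131.72 million (those not working and not actively searching are outside the labor force).
Civilian working-age population = 169.15 + 131.72 = 300.87 million.
Unemployment rate = 26.09 / 169.15 = 15.42%.
Labor force participation rate = 169.15 / 300.87 = 56.22%.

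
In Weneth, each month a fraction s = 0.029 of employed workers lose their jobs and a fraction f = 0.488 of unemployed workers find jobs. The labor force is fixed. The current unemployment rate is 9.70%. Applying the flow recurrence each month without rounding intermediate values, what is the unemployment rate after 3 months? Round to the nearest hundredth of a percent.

Unemployment rate after three months ≈ 6.07%.

With a fixed labor force, u_{t+1} = u_t + s·(1−u_t) − f·u_t = u_t·(1−s−f) + s.
Here 1−s−f = 0.483 and s = 0.029.
u_1 = 0.097000 × 0.483 + 0.029 = 0.075851.
u_2 = 0.075851 × 0.483 + 0.029 = 0.065636.
u_3 = 0.065636 × 0.483 + 0.029 = 0.060702.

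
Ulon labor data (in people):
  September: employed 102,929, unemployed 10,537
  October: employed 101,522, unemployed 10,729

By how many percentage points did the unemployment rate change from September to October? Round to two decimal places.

The unemployment rate changed by +0.27 percentage points.

September: labor force = 102,929 + 10,537 = 113,466; u = 10,537/113,466 = 9.29%.
October: labor force = 101,522 + 10,729 = 112,251; u = 10,729/112,251 = 9.56%.
Change = 9.56% − 9.29% = +0.27 pp.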